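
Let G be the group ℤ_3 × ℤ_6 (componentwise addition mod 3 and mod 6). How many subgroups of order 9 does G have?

1

|G| = 18 and 9 | 18, so subgroups of order 9 are possible by Lagrange.
The subgroups of order 9 are: {(0,0), (0,2), (0,4), (1,0), (1,2), (1,4), (2,0), (2,2), (2,4)}.
So G has 1 subgroup of order 9.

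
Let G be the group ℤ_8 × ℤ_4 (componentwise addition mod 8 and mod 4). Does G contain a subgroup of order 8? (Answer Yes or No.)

8 | 32. A subgroup of order 8 is {(0,0), (0,1), (0,2), (0,3), (4,0), (4,1), (4,2), (4,3)}.

Yes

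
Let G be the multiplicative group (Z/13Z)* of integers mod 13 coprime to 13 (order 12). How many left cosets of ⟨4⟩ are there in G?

2

|⟨4⟩| = 6 and |G| = 12.
By Lagrange, [G : H] = |G|/|H| = 12/6 = 2.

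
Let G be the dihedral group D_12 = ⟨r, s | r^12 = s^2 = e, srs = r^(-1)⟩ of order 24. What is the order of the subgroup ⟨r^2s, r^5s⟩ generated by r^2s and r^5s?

|⟨r^2s⟩| = 2 and |⟨r^5s⟩| = 2, so |H| is a multiple of lcm(2, 2) = 2 and divides |G| = 24.
Closing under the operation: H = {e, r^3, r^6, r^9, r^2s, r^5s, r^8s, r^11s}, so |H| = 8.

8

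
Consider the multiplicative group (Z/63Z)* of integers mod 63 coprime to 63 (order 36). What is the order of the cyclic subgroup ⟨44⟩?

6

Compute successive powers of 44 mod 63: 44, 46, 8, 37, 53, 1; 44^6 ≡ 1 (mod 63).
So |⟨44⟩| = 6.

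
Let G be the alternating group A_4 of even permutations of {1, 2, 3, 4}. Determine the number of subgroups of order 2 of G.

3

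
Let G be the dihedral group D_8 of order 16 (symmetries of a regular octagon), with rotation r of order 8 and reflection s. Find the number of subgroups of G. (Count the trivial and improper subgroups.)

|G| = 16, so by Lagrange every subgroup order divides 16. Divisors: 1, 2, 4, 8, 16.
Subgroups by order — order 1: 1; order 2: 9; order 4: 5; order 8: 3; order 16: 1.
Total: 1 + 9 + 5 + 3 + 1 = 19.

19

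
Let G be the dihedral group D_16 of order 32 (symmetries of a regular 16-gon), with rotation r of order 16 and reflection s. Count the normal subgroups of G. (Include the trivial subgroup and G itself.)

8

G has 36 subgroups. Checking conjugation-invariance by order — order 1: 1/1 normal; order 2: 1/17 normal; order 4: 1/9 normal; order 8: 1/5 normal; order 16: 3/3 normal; order 32: 1/1 normal.
Total normal subgroups: 8.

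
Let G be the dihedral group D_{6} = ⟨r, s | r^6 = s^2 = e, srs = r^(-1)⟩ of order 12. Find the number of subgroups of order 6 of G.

3

|G| = 12 and 6 | 12, so subgroups of order 6 are possible by Lagrange.
The subgroups of order 6 are: {e, r, r^2, r^3, r^4, r^5}; {e, r^2, r^4, s, r^2s, r^4s}; {e, r^2, r^4, rs, r^3s, r^5s}.
So G has 3 subgroups of order 6.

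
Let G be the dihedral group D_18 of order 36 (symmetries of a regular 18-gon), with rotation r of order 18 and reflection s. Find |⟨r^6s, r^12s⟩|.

6

|⟨r^6s⟩| = 2 and |⟨r^12s⟩| = 2, so |H| is a multiple of lcm(2, 2) = 2 and divides |G| = 36.
Closing under the operation: H = {e, r^6, r^12, s, r^6s, r^12s}, so |H| = 6.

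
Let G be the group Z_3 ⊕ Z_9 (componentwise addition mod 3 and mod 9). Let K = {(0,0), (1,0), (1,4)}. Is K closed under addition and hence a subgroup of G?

No

(1,0) ∈ K but its inverse (2,0) ∉ K, so K is not a subgroup.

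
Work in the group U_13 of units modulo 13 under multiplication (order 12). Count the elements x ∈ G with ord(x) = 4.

2

The elements of order 4 are: 5, 8.
That's 2.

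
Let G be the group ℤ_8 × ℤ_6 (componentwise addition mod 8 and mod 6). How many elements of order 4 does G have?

4

An element (a,b) has order lcm(ord(a), ord(b)); count pairs with lcm equal to 4.
Enumerating gives 4 such elements.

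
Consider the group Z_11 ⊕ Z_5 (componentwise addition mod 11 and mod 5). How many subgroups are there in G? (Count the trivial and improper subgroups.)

4

|G| = 55, so by Lagrange every subgroup order divides 55. Divisors: 1, 5, 11, 55.
Subgroups by order — order 1: 1; order 5: 1; order 11: 1; order 55: 1.
Total: 1 + 1 + 1 + 1 = 4.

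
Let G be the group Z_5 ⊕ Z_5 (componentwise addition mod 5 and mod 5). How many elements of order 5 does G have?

An element (a,b) has order lcm(ord(a), ord(b)); count pairs with lcm equal to 5.
Enumerating gives 24 such elements.

24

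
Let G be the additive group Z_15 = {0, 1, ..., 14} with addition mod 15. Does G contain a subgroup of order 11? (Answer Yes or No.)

No

11 does not divide |G| = 15, so by Lagrange no subgroup of order 11 exists.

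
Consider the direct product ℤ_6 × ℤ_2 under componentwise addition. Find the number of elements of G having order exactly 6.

6

An element (a,b) has order lcm(ord(a), ord(b)); count pairs with lcm equal to 6.
Enumerating gives 6 such elements.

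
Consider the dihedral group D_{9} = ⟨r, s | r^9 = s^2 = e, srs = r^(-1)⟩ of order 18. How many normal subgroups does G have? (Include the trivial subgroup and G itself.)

G has 16 subgroups. Checking conjugation-invariance by order — order 1: 1/1 normal; order 2: 0/9 normal; order 3: 1/1 normal; order 6: 0/3 normal; order 9: 1/1 normal; order 18: 1/1 normal.
Total normal subgroups: 4.

4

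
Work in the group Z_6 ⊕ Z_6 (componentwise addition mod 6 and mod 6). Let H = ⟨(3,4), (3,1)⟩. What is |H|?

|⟨(3,4)⟩| = 6 and |⟨(3,1)⟩| = 6, so |H| is a multiple of lcm(6, 6) = 6 and divides |G| = 36.
Closing under the operation: H = {(0,0), (0,1), (0,2), (0,3), (0,4), (0,5), (3,0), (3,1), (3,2), (3,3), (3,4), (3,5)}, so |H| = 12.

12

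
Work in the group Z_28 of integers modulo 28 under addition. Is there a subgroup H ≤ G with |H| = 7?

7 | 28. A subgroup of order 7 is {0, 4, 8, 12, 16, 20, 24}.

Yes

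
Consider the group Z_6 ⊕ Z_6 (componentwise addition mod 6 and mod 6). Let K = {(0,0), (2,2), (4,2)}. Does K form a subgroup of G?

(2,2) ∈ K but its inverse (4,4) ∉ K, so K is not a subgroup.

No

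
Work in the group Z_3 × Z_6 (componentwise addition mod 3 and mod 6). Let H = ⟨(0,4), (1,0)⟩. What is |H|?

|⟨(0,4)⟩| = 3 and |⟨(1,0)⟩| = 3, so |H| is a multiple of lcm(3, 3) = 3 and divides |G| = 18.
Closing under the operation: H = {(0,0), (0,2), (0,4), (1,0), (1,2), (1,4), (2,0), (2,2), (2,4)}, so |H| = 9.

9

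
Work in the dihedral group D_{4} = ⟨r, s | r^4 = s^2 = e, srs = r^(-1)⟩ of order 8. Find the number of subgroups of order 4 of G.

3

|G| = 8 and 4 | 8, so subgroups of order 4 are possible by Lagrange.
The subgroups of order 4 are: {e, r, r^2, r^3}; {e, r^2, s, r^2s}; {e, r^2, rs, r^3s}.
So G has 3 subgroups of order 4.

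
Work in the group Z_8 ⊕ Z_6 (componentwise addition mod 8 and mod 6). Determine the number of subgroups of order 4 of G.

3

|G| = 48 and 4 | 48, so subgroups of order 4 are possible by Lagrange.
The subgroups of order 4 are: {(0,0), (0,3), (4,0), (4,3)}; {(0,0), (2,0), (4,0), (6,0)}; {(0,0), (2,3), (4,0), (6,3)}.
So G has 3 subgroups of order 4.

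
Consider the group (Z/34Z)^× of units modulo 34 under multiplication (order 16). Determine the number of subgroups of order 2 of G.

|G| = 16 and 2 | 16, so subgroups of order 2 are possible by Lagrange.
The subgroups of order 2 are: {1, 33}.
So G has 1 subgroup of order 2.

1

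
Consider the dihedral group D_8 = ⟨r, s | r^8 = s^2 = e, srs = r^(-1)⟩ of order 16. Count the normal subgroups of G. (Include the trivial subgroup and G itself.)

7

G has 19 subgroups. Checking conjugation-invariance by order — order 1: 1/1 normal; order 2: 1/9 normal; order 4: 1/5 normal; order 8: 3/3 normal; order 16: 1/1 normal.
Total normal subgroups: 7.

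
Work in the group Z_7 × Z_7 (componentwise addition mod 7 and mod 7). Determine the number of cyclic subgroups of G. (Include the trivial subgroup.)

9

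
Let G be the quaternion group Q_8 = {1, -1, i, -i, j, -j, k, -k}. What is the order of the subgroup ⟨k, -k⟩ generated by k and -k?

|⟨k⟩| = 4 and |⟨-k⟩| = 4, so |H| is a multiple of lcm(4, 4) = 4 and divides |G| = 8.
Closing under the operation: H = {1, -1, k, -k}, so |H| = 4.

4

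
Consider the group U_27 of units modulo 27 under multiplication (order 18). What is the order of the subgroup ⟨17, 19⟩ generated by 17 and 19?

|⟨17⟩| = 6 and |⟨19⟩| = 3, so |H| is a multiple of lcm(6, 3) = 6 and divides |G| = 18.
Closing under the operation: H = {1, 8, 10, 17, 19, 26}, so |H| = 6.

6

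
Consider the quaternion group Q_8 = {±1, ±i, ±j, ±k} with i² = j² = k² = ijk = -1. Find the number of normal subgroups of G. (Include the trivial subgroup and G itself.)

G has 6 subgroups. Checking conjugation-invariance by order — order 1: 1/1 normal; order 2: 1/1 normal; order 4: 3/3 normal; order 8: 1/1 normal.
Total normal subgroups: 6.

6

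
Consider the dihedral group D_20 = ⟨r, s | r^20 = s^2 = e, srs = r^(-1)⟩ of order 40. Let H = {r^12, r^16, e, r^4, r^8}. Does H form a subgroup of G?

|H| = 5 divides |G| = 40, consistent with Lagrange.
H contains the identity, every element's inverse is in H, and H is closed under ·: it is a subgroup.
In fact H = ⟨r^4⟩.

Yes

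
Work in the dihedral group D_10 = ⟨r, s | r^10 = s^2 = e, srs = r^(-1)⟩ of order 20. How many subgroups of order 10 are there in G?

3

|G| = 20 and 10 | 20, so subgroups of order 10 are possible by Lagrange.
The subgroups of order 10 are: {e, r, r^2, r^3, r^4, r^5, r^6, r^7, r^8, r^9}; {e, r^2, r^4, r^6, r^8, s, r^2s, r^4s, r^6s, r^8s}; {e, r^2, r^4, r^6, r^8, rs, r^3s, r^5s, r^7s, r^9s}.
So G has 3 subgroups of order 10.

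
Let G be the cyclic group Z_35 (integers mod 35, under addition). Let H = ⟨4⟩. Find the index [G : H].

1

|⟨4⟩| = 35 and |G| = 35.
By Lagrange, [G : H] = |G|/|H| = 35/35 = 1.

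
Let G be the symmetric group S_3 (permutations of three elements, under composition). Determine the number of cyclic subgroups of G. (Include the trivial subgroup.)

Each element a generates a cyclic subgroup ⟨a⟩; distinct elements may generate the same one (a cyclic group of order d has φ(d) generators).
Cyclic subgroups by order — order 1: 1; order 2: 3; order 3: 1.
Total: 5.

5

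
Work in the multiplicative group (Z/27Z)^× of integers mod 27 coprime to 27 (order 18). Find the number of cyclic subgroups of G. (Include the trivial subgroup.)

A cyclic subgroup of order d is generated by each of its φ(d) elements of order d, so the cyclic subgroups of order d number (#elements of order d)/φ(d).
Cyclic subgroups by order — order 1: 1; order 2: 1; order 3: 1; order 6: 1; order 9: 1; order 18: 1.
Total: 6.

6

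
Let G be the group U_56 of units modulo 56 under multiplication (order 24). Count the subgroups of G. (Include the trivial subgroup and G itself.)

32

|G| = 24, so by Lagrange every subgroup order divides 24. Divisors: 1, 2, 3, 4, 6, 8, 12, 24.
Subgroups by order — order 1: 1; order 2: 7; order 3: 1; order 4: 7; order 6: 7; order 8: 1; order 12: 7; order 24: 1.
Total: 1 + 7 + 1 + 7 + 7 + 1 + 7 + 1 = 32.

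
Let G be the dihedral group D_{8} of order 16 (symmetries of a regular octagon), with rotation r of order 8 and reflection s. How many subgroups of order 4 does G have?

5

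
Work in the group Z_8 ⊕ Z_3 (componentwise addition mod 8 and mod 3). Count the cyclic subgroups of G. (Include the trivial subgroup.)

8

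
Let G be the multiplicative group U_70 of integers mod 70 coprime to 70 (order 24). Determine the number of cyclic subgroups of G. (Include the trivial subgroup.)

12

Group the elements of G by the cyclic subgroup they generate; each cyclic subgroup of order d accounts for φ(d) elements.
Cyclic subgroups by order — order 1: 1; order 2: 3; order 3: 1; order 4: 2; order 6: 3; order 12: 2.
Total: 12.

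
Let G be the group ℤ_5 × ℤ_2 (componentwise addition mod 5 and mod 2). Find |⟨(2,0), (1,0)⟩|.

|⟨(2,0)⟩| = 5 and |⟨(1,0)⟩| = 5, so |H| is a multiple of lcm(5, 5) = 5 and divides |G| = 10.
Closing under the operation: H = {(0,0), (1,0), (2,0), (3,0), (4,0)}, so |H| = 5.

5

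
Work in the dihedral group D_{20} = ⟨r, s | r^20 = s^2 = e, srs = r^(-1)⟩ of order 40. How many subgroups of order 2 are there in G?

|G| = 40 and 2 | 40, so subgroups of order 2 are possible by Lagrange.
The subgroups of order 2 are: {e, r^10}; {e, r^10s}; {e, r^11s}; {e, r^12s}; … (21 in all).
So G has 21 subgroups of order 2.

21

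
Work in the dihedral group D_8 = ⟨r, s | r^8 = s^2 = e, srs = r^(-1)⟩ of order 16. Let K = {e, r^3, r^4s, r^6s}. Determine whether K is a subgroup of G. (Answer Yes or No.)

No

r^3 ∈ K but its inverse r^5 ∉ K, so K is not a subgroup.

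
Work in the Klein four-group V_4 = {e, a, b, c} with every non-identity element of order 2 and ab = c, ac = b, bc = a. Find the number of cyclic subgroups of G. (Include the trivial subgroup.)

4

Group the elements of G by the cyclic subgroup they generate; each cyclic subgroup of order d accounts for φ(d) elements.
Cyclic subgroups by order — order 1: 1; order 2: 3.
Total: 4.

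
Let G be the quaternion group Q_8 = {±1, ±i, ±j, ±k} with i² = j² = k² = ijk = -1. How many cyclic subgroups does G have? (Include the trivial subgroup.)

5

Group the elements of G by the cyclic subgroup they generate; each cyclic subgroup of order d accounts for φ(d) elements.
Cyclic subgroups by order — order 1: 1; order 2: 1; order 4: 3.
Total: 5.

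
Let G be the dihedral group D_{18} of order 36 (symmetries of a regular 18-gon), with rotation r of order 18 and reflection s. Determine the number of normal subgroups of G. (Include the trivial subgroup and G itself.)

G has 45 subgroups. Checking conjugation-invariance by order — order 1: 1/1 normal; order 2: 1/19 normal; order 3: 1/1 normal; order 4: 0/9 normal; order 6: 1/7 normal; order 9: 1/1 normal; order 12: 0/3 normal; order 18: 3/3 normal; order 36: 1/1 normal.
Total normal subgroups: 9.

9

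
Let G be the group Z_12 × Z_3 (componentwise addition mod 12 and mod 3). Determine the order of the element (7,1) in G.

12

The order of (7,1) in Z_12 × Z_3 is lcm(ord(7) in Z_12, ord(1) in Z_3).
ord(7) = 12 and ord(1) = 3, so |⟨(7,1)⟩| = lcm(12, 3) = 12.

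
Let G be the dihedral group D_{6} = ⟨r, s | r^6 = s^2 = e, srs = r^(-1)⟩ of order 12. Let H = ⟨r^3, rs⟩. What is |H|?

|⟨r^3⟩| = 2 and |⟨rs⟩| = 2, so |H| is a multiple of lcm(2, 2) = 2 and divides |G| = 12.
Closing under the operation: H = {e, r^3, rs, r^4s}, so |H| = 4.

4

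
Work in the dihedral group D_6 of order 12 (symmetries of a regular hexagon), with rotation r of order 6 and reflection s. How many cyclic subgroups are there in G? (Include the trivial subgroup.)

Each element a generates a cyclic subgroup ⟨a⟩; distinct elements may generate the same one (a cyclic group of order d has φ(d) generators).
Cyclic subgroups by order — order 1: 1; order 2: 7; order 3: 1; order 6: 1.
Total: 10.

10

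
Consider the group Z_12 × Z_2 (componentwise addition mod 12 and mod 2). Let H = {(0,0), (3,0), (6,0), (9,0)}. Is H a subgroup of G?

Yes

|H| = 4 divides |G| = 24, consistent with Lagrange.
H contains the identity, every element's inverse is in H, and H is closed under +: it is a subgroup.
In fact H = ⟨(9,0)⟩.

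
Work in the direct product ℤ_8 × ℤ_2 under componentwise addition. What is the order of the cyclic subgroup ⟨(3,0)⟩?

The order of (3,0) in Z_8 × Z_2 is lcm(ord(3) in Z_8, ord(0) in Z_2).
ord(3) = 8 and ord(0) = 1, so |⟨(3,0)⟩| = lcm(8, 1) = 8.

8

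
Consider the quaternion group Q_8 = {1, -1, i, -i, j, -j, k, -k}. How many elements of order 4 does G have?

6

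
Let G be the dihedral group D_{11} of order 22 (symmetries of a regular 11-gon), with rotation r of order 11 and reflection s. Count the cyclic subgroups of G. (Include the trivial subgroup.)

13

A cyclic subgroup of order d is generated by each of its φ(d) elements of order d, so the cyclic subgroups of order d number (#elements of order d)/φ(d).
Cyclic subgroups by order — order 1: 1; order 2: 11; order 11: 1.
Total: 13.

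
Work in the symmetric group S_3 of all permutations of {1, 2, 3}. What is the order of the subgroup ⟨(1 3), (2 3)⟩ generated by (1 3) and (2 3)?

|⟨(1 3)⟩| = 2 and |⟨(2 3)⟩| = 2, so |H| is a multiple of lcm(2, 2) = 2 and divides |G| = 6.
Closing {(1 3), (2 3)} under the group operation gives all of G, so |H| = 6.

6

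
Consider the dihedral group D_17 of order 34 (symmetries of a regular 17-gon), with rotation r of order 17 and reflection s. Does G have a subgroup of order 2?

2 | 34. A subgroup of order 2 is {e, r^10s}.

Yes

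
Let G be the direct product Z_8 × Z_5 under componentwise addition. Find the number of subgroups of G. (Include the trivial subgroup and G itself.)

8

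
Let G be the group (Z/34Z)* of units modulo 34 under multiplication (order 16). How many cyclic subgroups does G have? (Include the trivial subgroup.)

5

Group the elements of G by the cyclic subgroup they generate; each cyclic subgroup of order d accounts for φ(d) elements.
Cyclic subgroups by order — order 1: 1; order 2: 1; order 4: 1; order 8: 1; order 16: 1.
Total: 5.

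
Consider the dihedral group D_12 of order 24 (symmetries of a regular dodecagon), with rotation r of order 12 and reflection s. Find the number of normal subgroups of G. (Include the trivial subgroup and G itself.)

9

G has 34 subgroups. Checking conjugation-invariance by order — order 1: 1/1 normal; order 2: 1/13 normal; order 3: 1/1 normal; order 4: 1/7 normal; order 6: 1/5 normal; order 8: 0/3 normal; order 12: 3/3 normal; order 24: 1/1 normal.
Total normal subgroups: 9.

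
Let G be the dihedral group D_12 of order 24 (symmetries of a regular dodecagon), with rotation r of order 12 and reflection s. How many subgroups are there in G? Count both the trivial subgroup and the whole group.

34

|G| = 24, so by Lagrange every subgroup order divides 24. Divisors: 1, 2, 3, 4, 6, 8, 12, 24.
Subgroups by order — order 1: 1; order 2: 13; order 3: 1; order 4: 7; order 6: 5; order 8: 3; order 12: 3; order 24: 1.
Total: 1 + 13 + 1 + 7 + 5 + 3 + 3 + 1 = 34.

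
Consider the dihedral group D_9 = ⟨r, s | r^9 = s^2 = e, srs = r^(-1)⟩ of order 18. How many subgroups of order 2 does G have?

9

|G| = 18 and 2 | 18, so subgroups of order 2 are possible by Lagrange.
The subgroups of order 2 are: {e, r^2s}; {e, r^3s}; {e, r^4s}; {e, r^5s}; … (9 in all).
So G has 9 subgroups of order 2.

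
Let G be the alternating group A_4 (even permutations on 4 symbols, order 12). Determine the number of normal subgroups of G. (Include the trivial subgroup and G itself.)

G has 10 subgroups. Checking conjugation-invariance by order — order 1: 1/1 normal; order 2: 0/3 normal; order 3: 0/4 normal; order 4: 1/1 normal; order 12: 1/1 normal.
Total normal subgroups: 3.

3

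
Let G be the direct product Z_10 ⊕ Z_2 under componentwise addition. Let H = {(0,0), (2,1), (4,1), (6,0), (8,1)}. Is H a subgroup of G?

(6,0) ∈ H but its inverse (4,0) ∉ H, so H is not a subgroup.

No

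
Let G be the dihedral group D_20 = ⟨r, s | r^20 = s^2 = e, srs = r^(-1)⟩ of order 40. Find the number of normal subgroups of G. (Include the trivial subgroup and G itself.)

9

G has 48 subgroups. Checking conjugation-invariance by order — order 1: 1/1 normal; order 2: 1/21 normal; order 4: 1/11 normal; order 5: 1/1 normal; order 8: 0/5 normal; order 10: 1/5 normal; order 20: 3/3 normal; order 40: 1/1 normal.
Total normal subgroups: 9.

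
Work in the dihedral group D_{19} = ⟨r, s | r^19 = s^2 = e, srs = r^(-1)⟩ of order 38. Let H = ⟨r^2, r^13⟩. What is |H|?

|⟨r^2⟩| = 19 and |⟨r^13⟩| = 19, so |H| is a multiple of lcm(19, 19) = 19 and divides |G| = 38.
Closing under the operation: H = {e, r, r^2, r^3, r^4, r^5, r^6, r^7, r^8, r^9, r^10, r^11, r^12, r^13, r^14, r^15, r^16, r^17, r^18}, so |H| = 19.

19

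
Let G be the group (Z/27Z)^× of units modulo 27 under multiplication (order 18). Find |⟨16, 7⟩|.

|⟨16⟩| = 9 and |⟨7⟩| = 9, so |H| is a multiple of lcm(9, 9) = 9 and divides |G| = 18.
Closing under the operation: H = {1, 4, 7, 10, 13, 16, 19, 22, 25}, so |H| = 9.

9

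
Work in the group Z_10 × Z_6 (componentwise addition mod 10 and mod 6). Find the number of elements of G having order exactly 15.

An element (a,b) has order lcm(ord(a), ord(b)); count pairs with lcm equal to 15.
Enumerating gives 8 such elements.

8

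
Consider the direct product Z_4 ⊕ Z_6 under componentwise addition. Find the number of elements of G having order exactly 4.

4

An element (a,b) has order lcm(ord(a), ord(b)); count pairs with lcm equal to 4.
Enumerating gives 4 such elements.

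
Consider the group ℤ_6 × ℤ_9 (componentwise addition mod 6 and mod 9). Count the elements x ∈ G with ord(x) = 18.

An element (a,b) has order lcm(ord(a), ord(b)); count pairs with lcm equal to 18.
Enumerating gives 18 such elements.

18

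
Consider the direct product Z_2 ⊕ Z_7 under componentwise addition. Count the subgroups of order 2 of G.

1

|G| = 14 and 2 | 14, so subgroups of order 2 are possible by Lagrange.
The subgroups of order 2 are: {(0,0), (1,0)}.
So G has 1 subgroup of order 2.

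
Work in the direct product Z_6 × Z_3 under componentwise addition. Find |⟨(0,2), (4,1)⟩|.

9

|⟨(0,2)⟩| = 3 and |⟨(4,1)⟩| = 3, so |H| is a multiple of lcm(3, 3) = 3 and divides |G| = 18.
Closing under the operation: H = {(0,0), (0,1), (0,2), (2,0), (2,1), (2,2), (4,0), (4,1), (4,2)}, so |H| = 9.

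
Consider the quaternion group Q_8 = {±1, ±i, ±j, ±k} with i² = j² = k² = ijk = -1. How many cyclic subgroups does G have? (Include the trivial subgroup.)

5

Each element a generates a cyclic subgroup ⟨a⟩; distinct elements may generate the same one (a cyclic group of order d has φ(d) generators).
Cyclic subgroups by order — order 1: 1; order 2: 1; order 4: 3.
Total: 5.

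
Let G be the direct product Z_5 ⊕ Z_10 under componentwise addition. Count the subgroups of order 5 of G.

|G| = 50 and 5 | 50, so subgroups of order 5 are possible by Lagrange.
The subgroups of order 5 are: {(0,0), (0,2), (0,4), (0,6), (0,8)}; {(0,0), (1,0), (2,0), (3,0), (4,0)}; {(0,0), (1,2), (2,4), (3,6), (4,8)}; {(0,0), (1,4), (2,8), (3,2), (4,6)}; … (6 in all).
So G has 6 subgroups of order 5.

6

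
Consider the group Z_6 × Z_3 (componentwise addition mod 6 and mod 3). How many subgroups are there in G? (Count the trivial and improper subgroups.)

12

|G| = 18, so by Lagrange every subgroup order divides 18. Divisors: 1, 2, 3, 6, 9, 18.
Subgroups by order — order 1: 1; order 2: 1; order 3: 4; order 6: 4; order 9: 1; order 18: 1.
Total: 1 + 1 + 4 + 4 + 1 + 1 = 12.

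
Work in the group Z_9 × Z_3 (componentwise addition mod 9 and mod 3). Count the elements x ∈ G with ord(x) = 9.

An element (a,b) has order lcm(ord(a), ord(b)); count pairs with lcm equal to 9.
Enumerating gives 18 such elements.

18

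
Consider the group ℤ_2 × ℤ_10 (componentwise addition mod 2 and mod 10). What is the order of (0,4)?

The order of (0,4) in Z_2 × Z_10 is lcm(ord(0) in Z_2, ord(4) in Z_10).
ord(0) = 1 and ord(4) = 5, so |⟨(0,4)⟩| = lcm(1, 5) = 5.

5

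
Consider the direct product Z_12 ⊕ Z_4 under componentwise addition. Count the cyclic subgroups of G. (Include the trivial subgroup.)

20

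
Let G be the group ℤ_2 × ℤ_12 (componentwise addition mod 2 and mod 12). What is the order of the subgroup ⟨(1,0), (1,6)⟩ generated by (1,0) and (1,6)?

4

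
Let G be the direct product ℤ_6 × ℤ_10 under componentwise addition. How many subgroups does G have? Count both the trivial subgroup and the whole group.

|G| = 60, so by Lagrange every subgroup order divides 60. Divisors: 1, 2, 3, 4, 5, 6, 10, 12, 15, 20, 30, 60.
Subgroups by order — order 1: 1; order 2: 3; order 3: 1; order 4: 1; order 5: 1; order 6: 3; order 10: 3; order 12: 1; order 15: 1; order 20: 1; order 30: 3; order 60: 1.
Total: 1 + 3 + 1 + 1 + 1 + 3 + 3 + 1 + 1 + 1 + 3 + 1 = 20.

20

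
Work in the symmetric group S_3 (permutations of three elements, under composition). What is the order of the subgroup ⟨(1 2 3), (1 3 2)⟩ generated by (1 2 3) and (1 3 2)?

|⟨(1 2 3)⟩| = 3 and |⟨(1 3 2)⟩| = 3, so |H| is a multiple of lcm(3, 3) = 3 and divides |G| = 6.
Closing under the operation: H = {e, (1 2 3), (1 3 2)}, so |H| = 3.

3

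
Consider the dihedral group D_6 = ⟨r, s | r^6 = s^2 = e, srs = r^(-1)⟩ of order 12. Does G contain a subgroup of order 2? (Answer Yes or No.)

Yes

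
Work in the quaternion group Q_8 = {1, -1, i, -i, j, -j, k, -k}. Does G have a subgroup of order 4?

4 | 8. A subgroup of order 4 is {1, -1, i, -i}.

Yes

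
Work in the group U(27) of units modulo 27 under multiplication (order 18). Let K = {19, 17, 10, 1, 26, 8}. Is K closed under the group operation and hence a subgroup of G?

|K| = 6 divides |G| = 18, consistent with Lagrange.
K contains the identity, every element's inverse is in K, and K is closed under ·: it is a subgroup.
In fact K = ⟨17⟩.

Yes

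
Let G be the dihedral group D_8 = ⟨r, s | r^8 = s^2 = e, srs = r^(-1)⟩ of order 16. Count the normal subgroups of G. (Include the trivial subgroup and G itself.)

7

G has 19 subgroups. Checking conjugation-invariance by order — order 1: 1/1 normal; order 2: 1/9 normal; order 4: 1/5 normal; order 8: 3/3 normal; order 16: 1/1 normal.
Total normal subgroups: 7.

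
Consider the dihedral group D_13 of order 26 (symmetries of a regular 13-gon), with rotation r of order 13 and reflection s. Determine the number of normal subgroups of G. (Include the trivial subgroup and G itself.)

3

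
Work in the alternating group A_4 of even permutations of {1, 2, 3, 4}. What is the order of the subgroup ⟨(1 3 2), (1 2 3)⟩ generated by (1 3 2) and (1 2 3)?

3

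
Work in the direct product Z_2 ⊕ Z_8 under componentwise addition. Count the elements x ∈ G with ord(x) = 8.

An element (a,b) has order lcm(ord(a), ord(b)); count pairs with lcm equal to 8.
Enumerating gives 8 such elements.

8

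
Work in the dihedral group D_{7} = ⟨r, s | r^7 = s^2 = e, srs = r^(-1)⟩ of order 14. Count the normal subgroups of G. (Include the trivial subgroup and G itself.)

G has 10 subgroups. Checking conjugation-invariance by order — order 1: 1/1 normal; order 2: 0/7 normal; order 7: 1/1 normal; order 14: 1/1 normal.
Total normal subgroups: 3.

3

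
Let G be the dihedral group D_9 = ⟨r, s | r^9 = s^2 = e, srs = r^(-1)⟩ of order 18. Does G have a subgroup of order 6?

Yes

6 | 18. A subgroup of order 6 is {e, r^3, r^6, r^2s, r^5s, r^8s}.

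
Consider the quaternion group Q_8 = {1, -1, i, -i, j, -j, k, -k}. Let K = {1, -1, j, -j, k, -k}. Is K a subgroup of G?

No

|K| = 6 does not divide |G| = 8, so by Lagrange K is not a subgroup.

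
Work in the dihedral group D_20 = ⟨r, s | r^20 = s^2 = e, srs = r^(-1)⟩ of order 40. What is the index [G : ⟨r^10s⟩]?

20

|⟨r^10s⟩| = 2 and |G| = 40.
By Lagrange, [G : H] = |G|/|H| = 40/2 = 20.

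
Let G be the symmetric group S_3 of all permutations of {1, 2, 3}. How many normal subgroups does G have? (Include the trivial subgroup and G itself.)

3

G has 6 subgroups. Checking conjugation-invariance by order — order 1: 1/1 normal; order 2: 0/3 normal; order 3: 1/1 normal; order 6: 1/1 normal.
Total normal subgroups: 3.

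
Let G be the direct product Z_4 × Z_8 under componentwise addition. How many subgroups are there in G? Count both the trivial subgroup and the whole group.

|G| = 32, so by Lagrange every subgroup order divides 32. Divisors: 1, 2, 4, 8, 16, 32.
Subgroups by order — order 1: 1; order 2: 3; order 4: 7; order 8: 7; order 16: 3; order 32: 1.
Total: 1 + 3 + 7 + 7 + 3 + 1 = 22.

22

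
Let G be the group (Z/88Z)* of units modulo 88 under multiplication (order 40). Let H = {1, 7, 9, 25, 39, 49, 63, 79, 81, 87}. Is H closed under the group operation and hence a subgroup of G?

|H| = 10 divides |G| = 40, consistent with Lagrange.
H contains the identity, every element's inverse is in H, and H is closed under ·: it is a subgroup.
In fact H = ⟨7⟩.

Yes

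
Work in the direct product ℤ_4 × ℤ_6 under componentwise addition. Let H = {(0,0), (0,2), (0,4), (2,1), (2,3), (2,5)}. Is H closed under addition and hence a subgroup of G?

Yes

|H| = 6 divides |G| = 24, consistent with Lagrange.
H contains the identity, every element's inverse is in H, and H is closed under +: it is a subgroup.
In fact H = ⟨(2,1)⟩.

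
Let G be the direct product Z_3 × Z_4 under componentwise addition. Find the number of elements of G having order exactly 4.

An element (a,b) has order lcm(ord(a), ord(b)); count pairs with lcm equal to 4.
Enumerating gives 2 such elements.

2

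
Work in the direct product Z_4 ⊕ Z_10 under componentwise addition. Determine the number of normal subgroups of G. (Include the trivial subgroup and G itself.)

16

G is abelian, so every subgroup is normal.
G has 16 subgroups in total, hence 16 normal subgroups.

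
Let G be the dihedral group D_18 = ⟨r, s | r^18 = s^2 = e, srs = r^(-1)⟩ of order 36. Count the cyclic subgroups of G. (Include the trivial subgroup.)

Group the elements of G by the cyclic subgroup they generate; each cyclic subgroup of order d accounts for φ(d) elements.
Cyclic subgroups by order — order 1: 1; order 2: 19; order 3: 1; order 6: 1; order 9: 1; order 18: 1.
Total: 24.

24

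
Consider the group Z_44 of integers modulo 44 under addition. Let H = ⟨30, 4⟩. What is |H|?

22

|⟨30⟩| = 22 and |⟨4⟩| = 11, so |H| is a multiple of lcm(22, 11) = 22 and divides |G| = 44.
Closing under the operation: H = {0, 2, 4, 6, 8, 10, 12, 14, 16, 18, 20, 22, 24, 26, 28, 30, 32, 34, 36, 38, 40, 42}, so |H| = 22.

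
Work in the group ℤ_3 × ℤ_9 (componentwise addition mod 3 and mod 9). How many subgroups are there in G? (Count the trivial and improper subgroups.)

10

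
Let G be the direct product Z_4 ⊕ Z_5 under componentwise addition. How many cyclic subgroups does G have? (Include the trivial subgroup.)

A cyclic subgroup of order d is generated by each of its φ(d) elements of order d, so the cyclic subgroups of order d number (#elements of order d)/φ(d).
Cyclic subgroups by order — order 1: 1; order 2: 1; order 4: 1; order 5: 1; order 10: 1; order 20: 1.
Total: 6.

6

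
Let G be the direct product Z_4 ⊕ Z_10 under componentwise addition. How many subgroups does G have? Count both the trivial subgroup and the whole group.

|G| = 40, so by Lagrange every subgroup order divides 40. Divisors: 1, 2, 4, 5, 8, 10, 20, 40.
Subgroups by order — order 1: 1; order 2: 3; order 4: 3; order 5: 1; order 8: 1; order 10: 3; order 20: 3; order 40: 1.
Total: 1 + 3 + 3 + 1 + 1 + 3 + 3 + 1 = 16.

16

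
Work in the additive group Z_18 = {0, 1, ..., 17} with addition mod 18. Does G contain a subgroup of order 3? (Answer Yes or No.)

3 | 18. A subgroup of order 3 is {0, 6, 12}.

Yes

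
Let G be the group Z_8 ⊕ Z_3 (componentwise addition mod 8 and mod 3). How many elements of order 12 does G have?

4

An element (a,b) has order lcm(ord(a), ord(b)); count pairs with lcm equal to 12.
Enumerating gives 4 such elements.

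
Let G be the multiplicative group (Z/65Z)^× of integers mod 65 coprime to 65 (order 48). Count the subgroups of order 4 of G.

|G| = 48 and 4 | 48, so subgroups of order 4 are possible by Lagrange.
The subgroups of order 4 are: {1, 12, 14, 38}; {1, 14, 27, 53}; {1, 14, 51, 64}; {1, 18, 47, 64}; … (7 in all).
So G has 7 subgroups of order 4.

7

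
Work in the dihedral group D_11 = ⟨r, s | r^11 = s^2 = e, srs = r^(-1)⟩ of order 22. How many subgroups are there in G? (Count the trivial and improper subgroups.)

14

|G| = 22, so by Lagrange every subgroup order divides 22. Divisors: 1, 2, 11, 22.
Subgroups by order — order 1: 1; order 2: 11; order 11: 1; order 22: 1.
Total: 1 + 11 + 1 + 1 = 14.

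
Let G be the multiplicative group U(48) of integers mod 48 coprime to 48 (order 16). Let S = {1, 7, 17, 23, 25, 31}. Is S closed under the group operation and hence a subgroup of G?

|S| = 6 does not divide |G| = 16, so by Lagrange S is not a subgroup.

No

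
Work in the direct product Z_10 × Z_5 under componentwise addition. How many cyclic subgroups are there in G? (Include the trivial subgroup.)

Each element a generates a cyclic subgroup ⟨a⟩; distinct elements may generate the same one (a cyclic group of order d has φ(d) generators).
Cyclic subgroups by order — order 1: 1; order 2: 1; order 5: 6; order 10: 6.
Total: 14.

14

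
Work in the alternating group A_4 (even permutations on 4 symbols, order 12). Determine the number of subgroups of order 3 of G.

4

|G| = 12 and 3 | 12, so subgroups of order 3 are possible by Lagrange.
The subgroups of order 3 are: {e, (1 2 3), (1 3 2)}; {e, (1 2 4), (1 4 2)}; {e, (1 3 4), (1 4 3)}; {e, (2 3 4), (2 4 3)}.
So G has 4 subgroups of order 3.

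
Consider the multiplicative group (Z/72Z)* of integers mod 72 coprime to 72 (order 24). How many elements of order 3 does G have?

The elements of order 3 are: 25, 49.
That's 2.

2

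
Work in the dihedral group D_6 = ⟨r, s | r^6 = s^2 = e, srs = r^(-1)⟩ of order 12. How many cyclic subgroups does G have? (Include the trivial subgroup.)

Each element a generates a cyclic subgroup ⟨a⟩; distinct elements may generate the same one (a cyclic group of order d has φ(d) generators).
Cyclic subgroups by order — order 1: 1; order 2: 7; order 3: 1; order 6: 1.
Total: 10.

10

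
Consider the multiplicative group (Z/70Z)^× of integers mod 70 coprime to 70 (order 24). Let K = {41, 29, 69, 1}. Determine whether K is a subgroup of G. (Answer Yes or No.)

Yes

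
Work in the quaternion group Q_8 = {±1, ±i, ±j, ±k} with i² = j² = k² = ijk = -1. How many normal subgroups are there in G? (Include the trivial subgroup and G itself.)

G has 6 subgroups. Checking conjugation-invariance by order — order 1: 1/1 normal; order 2: 1/1 normal; order 4: 3/3 normal; order 8: 1/1 normal.
Total normal subgroups: 6.

6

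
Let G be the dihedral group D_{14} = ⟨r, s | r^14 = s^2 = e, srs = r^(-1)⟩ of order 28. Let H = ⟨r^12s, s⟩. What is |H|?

14

|⟨r^12s⟩| = 2 and |⟨s⟩| = 2, so |H| is a multiple of lcm(2, 2) = 2 and divides |G| = 28.
Closing under the operation: H = {e, r^2, r^4, r^6, r^8, r^10, r^12, s, r^2s, r^4s, r^6s, r^8s, r^10s, r^12s}, so |H| = 14.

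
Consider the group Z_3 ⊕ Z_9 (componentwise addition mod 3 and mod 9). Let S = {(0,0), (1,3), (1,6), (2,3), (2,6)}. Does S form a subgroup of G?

|S| = 5 does not divide |G| = 27, so by Lagrange S is not a subgroup.

No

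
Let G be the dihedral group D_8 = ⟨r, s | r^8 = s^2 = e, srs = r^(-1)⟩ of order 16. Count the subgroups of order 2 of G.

|G| = 16 and 2 | 16, so subgroups of order 2 are possible by Lagrange.
The subgroups of order 2 are: {e, r^2s}; {e, r^3s}; {e, r^4}; {e, r^4s}; … (9 in all).
So G has 9 subgroups of order 2.

9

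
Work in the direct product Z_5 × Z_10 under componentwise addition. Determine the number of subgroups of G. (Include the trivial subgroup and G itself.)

16

|G| = 50, so by Lagrange every subgroup order divides 50. Divisors: 1, 2, 5, 10, 25, 50.
Subgroups by order — order 1: 1; order 2: 1; order 5: 6; order 10: 6; order 25: 1; order 50: 1.
Total: 1 + 1 + 6 + 6 + 1 + 1 = 16.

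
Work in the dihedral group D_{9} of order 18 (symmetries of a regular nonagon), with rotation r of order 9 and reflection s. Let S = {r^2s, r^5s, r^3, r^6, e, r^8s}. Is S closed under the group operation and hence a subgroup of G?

Yes

|S| = 6 divides |G| = 18, consistent with Lagrange.
S contains the identity, every element's inverse is in S, and S is closed under ·: it is a subgroup.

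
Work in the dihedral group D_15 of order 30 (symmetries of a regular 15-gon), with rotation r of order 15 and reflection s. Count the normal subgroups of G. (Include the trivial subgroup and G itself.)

5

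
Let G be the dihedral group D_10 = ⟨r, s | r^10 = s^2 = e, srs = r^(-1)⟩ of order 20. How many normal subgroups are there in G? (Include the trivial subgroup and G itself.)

G has 22 subgroups. Checking conjugation-invariance by order — order 1: 1/1 normal; order 2: 1/11 normal; order 4: 0/5 normal; order 5: 1/1 normal; order 10: 3/3 normal; order 20: 1/1 normal.
Total normal subgroups: 7.

7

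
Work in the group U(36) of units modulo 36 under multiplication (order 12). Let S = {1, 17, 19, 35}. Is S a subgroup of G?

Yes

|S| = 4 divides |G| = 12, consistent with Lagrange.
S contains the identity, every element's inverse is in S, and S is closed under ·: it is a subgroup.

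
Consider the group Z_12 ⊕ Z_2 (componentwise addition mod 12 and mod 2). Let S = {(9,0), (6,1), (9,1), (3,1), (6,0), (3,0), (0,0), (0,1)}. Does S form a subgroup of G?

|S| = 8 divides |G| = 24, consistent with Lagrange.
S contains the identity, every element's inverse is in S, and S is closed under +: it is a subgroup.

Yes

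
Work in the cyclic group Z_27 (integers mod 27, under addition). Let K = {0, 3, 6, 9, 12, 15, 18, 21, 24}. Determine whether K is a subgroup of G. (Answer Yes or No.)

Yes

|K| = 9 divides |G| = 27, consistent with Lagrange.
K contains the identity, every element's inverse is in K, and K is closed under +: it is a subgroup.
In fact K = ⟨3⟩.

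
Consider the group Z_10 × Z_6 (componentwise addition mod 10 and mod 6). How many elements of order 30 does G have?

An element (a,b) has order lcm(ord(a), ord(b)); count pairs with lcm equal to 30.
Enumerating gives 24 such elements.

24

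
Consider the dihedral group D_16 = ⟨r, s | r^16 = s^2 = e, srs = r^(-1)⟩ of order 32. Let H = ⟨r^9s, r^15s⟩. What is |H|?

16

|⟨r^9s⟩| = 2 and |⟨r^15s⟩| = 2, so |H| is a multiple of lcm(2, 2) = 2 and divides |G| = 32.
Closing under the operation: H = {e, r^2, r^4, r^6, r^8, r^10, r^12, r^14, rs, r^3s, r^5s, r^7s, r^9s, r^11s, r^13s, r^15s}, so |H| = 16.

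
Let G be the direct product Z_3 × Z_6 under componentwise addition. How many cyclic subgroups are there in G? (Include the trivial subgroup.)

Group the elements of G by the cyclic subgroup they generate; each cyclic subgroup of order d accounts for φ(d) elements.
Cyclic subgroups by order — order 1: 1; order 2: 1; order 3: 4; order 6: 4.
Total: 10.

10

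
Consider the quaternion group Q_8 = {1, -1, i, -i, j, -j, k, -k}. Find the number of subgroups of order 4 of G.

|G| = 8 and 4 | 8, so subgroups of order 4 are possible by Lagrange.
The subgroups of order 4 are: {1, -1, i, -i}; {1, -1, j, -j}; {1, -1, k, -k}.
So G has 3 subgroups of order 4.

3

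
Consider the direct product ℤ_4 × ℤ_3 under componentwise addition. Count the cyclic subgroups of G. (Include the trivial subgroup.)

A cyclic subgroup of order d is generated by each of its φ(d) elements of order d, so the cyclic subgroups of order d number (#elements of order d)/φ(d).
Cyclic subgroups by order — order 1: 1; order 2: 1; order 3: 1; order 4: 1; order 6: 1; order 12: 1.
Total: 6.

6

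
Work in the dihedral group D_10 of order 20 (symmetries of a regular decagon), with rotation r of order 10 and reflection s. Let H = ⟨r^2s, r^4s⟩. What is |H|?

10

|⟨r^2s⟩| = 2 and |⟨r^4s⟩| = 2, so |H| is a multiple of lcm(2, 2) = 2 and divides |G| = 20.
Closing under the operation: H = {e, r^2, r^4, r^6, r^8, s, r^2s, r^4s, r^6s, r^8s}, so |H| = 10.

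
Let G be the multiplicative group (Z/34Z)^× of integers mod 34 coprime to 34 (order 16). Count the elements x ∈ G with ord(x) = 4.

2

The elements of order 4 are: 13, 21.
That's 2.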